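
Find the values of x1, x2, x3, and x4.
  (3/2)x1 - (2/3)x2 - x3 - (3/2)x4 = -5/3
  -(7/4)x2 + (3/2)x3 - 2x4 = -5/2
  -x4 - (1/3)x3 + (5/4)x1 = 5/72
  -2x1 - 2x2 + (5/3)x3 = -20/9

x1 = 5/2, x2 = 0, x3 = 5/3, x4 = 5/2

Row-reduce the augmented matrix:
R1 ← R1 / (3/2).
R3 ← R3 − 5/4·R1.
R4 ← R4 + 2·R1.
R2 ← R2 / (-7/4).
R1 ← R1 + 4/9·R2.
R3 ← R3 − 5/9·R2.
R4 ← R4 + 26/9·R2.
R3 ← R3 / (41/42).
R1 ← R1 + 22/21·R3.
R2 ← R2 + 6/7·R3.
R4 ← R4 + 15/7·R3.
R4 ← R4 / (337/738).
R1 ← R1 + 334/369·R4.
R2 ← R2 − 33/41·R4.
R3 ← R3 + 97/246·R4.
Reading off the reduced rows gives x1 = 5/2, x2 = 0, x3 = 5/3, x4 = 5/2.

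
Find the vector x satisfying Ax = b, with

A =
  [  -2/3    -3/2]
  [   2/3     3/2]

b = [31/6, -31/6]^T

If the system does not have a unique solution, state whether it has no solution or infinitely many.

Row-reduce:
R1 ← R1 / (-2/3).
R2 ← R2 − 2/3·R1.
Rank is 1 with 2 unknowns, leaving x_2 free.

infinitely many solutions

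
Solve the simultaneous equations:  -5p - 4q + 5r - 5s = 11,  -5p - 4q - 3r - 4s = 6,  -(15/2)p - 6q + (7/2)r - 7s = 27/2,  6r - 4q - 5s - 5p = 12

no solution

Row-reduce:
R1 ← R1 / (-5).
R2 ← R2 + 5·R1.
R3 ← R3 + 15/2·R1.
R4 ← R4 + 5·R1.
R2 ← R2 / (-8).
R1 ← R1 + 1·R2.
R3 ← R3 + 4·R2.
R4 ← R4 − 1·R2.
Swap R3 and R4.
R3 ← R3 / (1/8).
R1 ← R1 − 7/8·R3.
R2 ← R2 + 1/8·R3.
Row 4 reduces to 0 = -1/2, a contradiction. The system is inconsistent.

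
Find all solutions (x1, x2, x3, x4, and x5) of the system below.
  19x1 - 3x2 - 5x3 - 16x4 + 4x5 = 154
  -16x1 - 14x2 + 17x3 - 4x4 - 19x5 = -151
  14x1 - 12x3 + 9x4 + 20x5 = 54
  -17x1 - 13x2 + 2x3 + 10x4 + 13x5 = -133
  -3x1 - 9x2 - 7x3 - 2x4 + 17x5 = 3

x1 = 4, x2 = 6, x3 = 4, x4 = -6, x5 = 5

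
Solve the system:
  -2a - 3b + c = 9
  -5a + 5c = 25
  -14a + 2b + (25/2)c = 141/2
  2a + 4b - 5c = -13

Row-reduce:
R1 ← R1 / (-2).
R2 ← R2 + 5·R1.
R3 ← R3 + 14·R1.
R4 ← R4 − 2·R1.
R2 ← R2 / (15/2).
R1 ← R1 − 3/2·R2.
R3 ← R3 − 23·R2.
R4 ← R4 − 1·R2.
R3 ← R3 / (-13/6).
R1 ← R1 + 1·R3.
R2 ← R2 − 1/3·R3.
R4 ← R4 + 13/3·R3.
Row 4 reduces to 0 = -4, a contradiction. The system is inconsistent.

no solution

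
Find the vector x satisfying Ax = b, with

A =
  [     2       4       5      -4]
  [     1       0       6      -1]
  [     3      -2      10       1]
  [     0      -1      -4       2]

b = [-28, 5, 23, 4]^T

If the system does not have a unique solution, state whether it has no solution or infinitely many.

Row-reduce:
R1 ← R1 / (2).
R2 ← R2 − 1·R1.
R3 ← R3 − 3·R1.
R2 ← R2 / (-2).
R1 ← R1 − 2·R2.
R3 ← R3 + 8·R2.
R4 ← R4 + 1·R2.
R3 ← R3 / (-23/2).
R1 ← R1 − 6·R3.
R2 ← R2 + 7/4·R3.
R4 ← R4 + 23/4·R3.
Rank is 3 with 4 unknowns, leaving x_4 free.

infinitely many solutions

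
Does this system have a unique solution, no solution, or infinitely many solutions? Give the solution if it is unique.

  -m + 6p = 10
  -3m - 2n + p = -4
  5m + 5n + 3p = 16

Row-reduce the augmented matrix:
R1 ← R1 / (-1).
R2 ← R2 + 3·R1.
R3 ← R3 − 5·R1.
R2 ← R2 / (-2).
R3 ← R3 − 5·R2.
R3 ← R3 / (-19/2).
R1 ← R1 + 6·R3.
R2 ← R2 − 17/2·R3.
Reading off the reduced rows gives m = 2, n = 0, p = 2.

m = 2, n = 0, p = 2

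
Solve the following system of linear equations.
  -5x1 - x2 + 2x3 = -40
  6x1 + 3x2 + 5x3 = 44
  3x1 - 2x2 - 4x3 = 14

x1 = 6, x2 = 6, x3 = -2

Row-reduce the augmented matrix:
R1 ← R1 / (-5).
R2 ← R2 − 6·R1.
R3 ← R3 − 3·R1.
R2 ← R2 / (9/5).
R1 ← R1 − 1/5·R2.
R3 ← R3 + 13/5·R2.
R3 ← R3 / (71/9).
R1 ← R1 + 11/9·R3.
R2 ← R2 − 37/9·R3.
Reading off the reduced rows gives x1 = 6, x2 = 6, x3 = -2.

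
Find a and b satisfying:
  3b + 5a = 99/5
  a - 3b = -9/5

a = 3, b = 8/5

From equation 2: a = -9/5 + 3·b.
Substitute into equation 1 and solve: b = 8/5.
Then a = 3.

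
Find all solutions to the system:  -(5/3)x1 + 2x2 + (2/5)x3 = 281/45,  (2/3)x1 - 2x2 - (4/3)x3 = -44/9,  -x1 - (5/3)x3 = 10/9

Row-reduce the augmented matrix:
R1 ← R1 / (-5/3).
R2 ← R2 − 2/3·R1.
R3 ← R3 + 1·R1.
R2 ← R2 / (-6/5).
R1 ← R1 + 6/5·R2.
R3 ← R3 + 6/5·R2.
R3 ← R3 / (-11/15).
R1 ← R1 − 14/15·R3.
R2 ← R2 − 44/45·R3.
Reading off the reduced rows gives x1 = -5/3, x2 = 5/3, x3 = 1/3.

x1 = -5/3, x2 = 5/3, x3 = 1/3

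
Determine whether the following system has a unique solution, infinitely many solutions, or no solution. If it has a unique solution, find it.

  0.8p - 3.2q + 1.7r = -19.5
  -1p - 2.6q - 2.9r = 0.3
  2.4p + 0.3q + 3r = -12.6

Row-reduce the augmented matrix:
R1 ← R1 / (4/5).
R2 ← R2 + 1·R1.
R3 ← R3 − 12/5·R1.
R2 ← R2 / (-33/5).
R1 ← R1 + 4·R2.
R3 ← R3 − 99/10·R2.
R3 ← R3 / (-261/80).
R1 ← R1 − 685/264·R3.
R2 ← R2 − 31/264·R3.
Reading off the reduced rows gives p = -2, q = 4, r = -3.

p = -2, q = 4, r = -3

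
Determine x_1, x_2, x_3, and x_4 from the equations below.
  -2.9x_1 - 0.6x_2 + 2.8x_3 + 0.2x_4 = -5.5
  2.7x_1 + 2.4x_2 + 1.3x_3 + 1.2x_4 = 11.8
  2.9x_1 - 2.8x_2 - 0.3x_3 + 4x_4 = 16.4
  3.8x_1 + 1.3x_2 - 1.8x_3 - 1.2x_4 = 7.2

x_1 = 3, x_2 = 0, x_3 = 1, x_4 = 2

Row-reduce the augmented matrix:
R1 ← R1 / (-29/10).
R2 ← R2 − 27/10·R1.
R3 ← R3 − 29/10·R1.
R4 ← R4 − 19/5·R1.
R2 ← R2 / (267/145).
R1 ← R1 − 6/29·R2.
R3 ← R3 + 17/5·R2.
R4 ← R4 − 149/290·R2.
R3 ← R3 / (12968/1335).
R1 ← R1 + 125/89·R3.
R2 ← R2 − 1133/534·R3.
R4 ← R4 − 4159/5340·R3.
R4 ← R4 / (-30259/16210).
R1 ← R1 − 1220/1621·R4.
R2 ← R2 + 1173/1621·R4.
R3 ← R3 − 1128/1621·R4.
Reading off the reduced rows gives x_1 = 3, x_2 = 0, x_3 = 1, x_4 = 2.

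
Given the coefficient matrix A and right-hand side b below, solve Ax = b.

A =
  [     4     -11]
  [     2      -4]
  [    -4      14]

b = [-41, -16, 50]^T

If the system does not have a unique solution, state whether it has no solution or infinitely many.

x_1 = -2, x_2 = 3

Row-reduce the augmented matrix:
R1 ← R1 / (4).
R2 ← R2 − 2·R1.
R3 ← R3 + 4·R1.
R2 ← R2 / (3/2).
R1 ← R1 + 11/4·R2.
R3 ← R3 − 3·R2.
R3 reduces to 0 = 0, so the extra equation is consistent.
Reading off the reduced rows gives x_1 = -2, x_2 = 3.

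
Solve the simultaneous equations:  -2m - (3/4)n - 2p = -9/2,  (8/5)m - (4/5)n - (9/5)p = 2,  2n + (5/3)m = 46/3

m = 2, n = 6, p = -2

Row-reduce the augmented matrix:
R1 ← R1 / (-2).
R2 ← R2 − 8/5·R1.
R3 ← R3 − 5/3·R1.
R2 ← R2 / (-7/5).
R1 ← R1 − 3/8·R2.
R3 ← R3 − 11/8·R2.
R3 ← R3 / (-841/168).
R1 ← R1 − 5/56·R3.
R2 ← R2 − 17/7·R3.
Reading off the reduced rows gives m = 2, n = 6, p = -2.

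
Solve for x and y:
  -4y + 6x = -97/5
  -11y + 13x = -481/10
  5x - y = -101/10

x = -3/2, y = 13/5

Row-reduce the augmented matrix:
R1 ← R1 / (6).
R2 ← R2 − 13·R1.
R3 ← R3 − 5·R1.
R2 ← R2 / (-7/3).
R1 ← R1 + 2/3·R2.
R3 ← R3 − 7/3·R2.
R3 reduces to 0 = 0, so the extra equation is consistent.
Reading off the reduced rows gives x = -3/2, y = 13/5.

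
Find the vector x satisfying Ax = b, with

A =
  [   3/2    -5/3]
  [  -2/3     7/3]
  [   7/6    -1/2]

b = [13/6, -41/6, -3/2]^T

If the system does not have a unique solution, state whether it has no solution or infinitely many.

Row-reduce:
R1 ← R1 / (3/2).
R2 ← R2 + 2/3·R1.
R3 ← R3 − 7/6·R1.
R2 ← R2 / (43/27).
R1 ← R1 + 10/9·R2.
R3 ← R3 − 43/54·R2.
Row 3 reduces to 0 = -1/4, a contradiction. The system is inconsistent.

no solution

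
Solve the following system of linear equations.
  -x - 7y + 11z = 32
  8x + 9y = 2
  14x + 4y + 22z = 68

infinitely many solutions

Row-reduce:
R1 ← R1 / (-1).
R2 ← R2 − 8·R1.
R3 ← R3 − 14·R1.
R2 ← R2 / (-47).
R1 ← R1 − 7·R2.
R3 ← R3 + 94·R2.
Rank is 2 with 3 unknowns, leaving z free.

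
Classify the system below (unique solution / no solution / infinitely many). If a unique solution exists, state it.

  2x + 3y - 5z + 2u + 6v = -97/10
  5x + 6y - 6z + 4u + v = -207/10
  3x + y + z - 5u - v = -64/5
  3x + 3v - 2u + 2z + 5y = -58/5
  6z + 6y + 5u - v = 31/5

x = -1/2, y = -5/2, z = 2, u = 2, v = 4/5

Row-reduce the augmented matrix:
R1 ← R1 / (2).
R2 ← R2 − 5·R1.
R3 ← R3 − 3·R1.
R4 ← R4 − 3·R1.
R2 ← R2 / (-3/2).
R1 ← R1 − 3/2·R2.
R3 ← R3 + 7/2·R2.
R4 ← R4 − 1/2·R2.
R5 ← R5 − 6·R2.
R3 ← R3 / (-20/3).
R1 ← R1 − 4·R3.
R2 ← R2 + 13/3·R3.
R4 ← R4 − 35/3·R3.
R5 ← R5 − 32·R3.
R4 ← R4 / (-61/4).
R1 ← R1 + 17/5·R4.
R2 ← R2 − 87/20·R4.
R3 ← R3 − 17/20·R4.
R5 ← R5 + 131/5·R4.
R5 ← R5 / (603/305).
R1 ← R1 + 1179/305·R5.
R2 ← R2 − 876/305·R5.
R3 ← R3 + 544/305·R5.
R4 ← R4 + 116/61·R5.
Reading off the reduced rows gives x = -1/2, y = -5/2, z = 2, u = 2, v = 4/5.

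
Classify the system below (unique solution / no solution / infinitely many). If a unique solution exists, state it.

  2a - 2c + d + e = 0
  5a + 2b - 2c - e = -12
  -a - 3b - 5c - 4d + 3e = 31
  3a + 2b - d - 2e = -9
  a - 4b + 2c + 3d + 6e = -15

no solution

Row-reduce:
R1 ← R1 / (2).
R2 ← R2 − 5·R1.
R3 ← R3 + 1·R1.
R4 ← R4 − 3·R1.
R5 ← R5 − 1·R1.
R2 ← R2 / (2).
R3 ← R3 + 3·R2.
R4 ← R4 − 2·R2.
R5 ← R5 + 4·R2.
R3 ← R3 / (-3/2).
R1 ← R1 + 1·R3.
R2 ← R2 − 3/2·R3.
R5 ← R5 − 9·R3.
Swap R4 and R5.
R4 ← R4 / (-46).
R1 ← R1 − 16/3·R4.
R2 ← R2 + 17/2·R4.
R3 ← R3 − 29/6·R4.
Row 5 reduces to 0 = 3, a contradiction. The system is inconsistent.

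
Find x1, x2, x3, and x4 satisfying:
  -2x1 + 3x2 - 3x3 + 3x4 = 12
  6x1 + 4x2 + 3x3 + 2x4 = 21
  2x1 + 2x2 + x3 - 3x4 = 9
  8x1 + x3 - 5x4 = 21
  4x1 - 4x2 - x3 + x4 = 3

x1 = 3, x2 = 3, x3 = -3, x4 = 0

Row-reduce the augmented matrix:
R1 ← R1 / (-2).
R2 ← R2 − 6·R1.
R3 ← R3 − 2·R1.
R4 ← R4 − 8·R1.
R5 ← R5 − 4·R1.
R2 ← R2 / (13).
R1 ← R1 + 3/2·R2.
R3 ← R3 − 5·R2.
R4 ← R4 − 12·R2.
R5 ← R5 − 2·R2.
R3 ← R3 / (4/13).
R1 ← R1 − 21/26·R3.
R2 ← R2 + 6/13·R3.
R4 ← R4 + 71/13·R3.
R5 ← R5 + 79/13·R3.
R4 ← R4 / (-313/4).
R1 ← R1 − 87/8·R4.
R2 ← R2 + 11/2·R4.
R3 ← R3 + 55/4·R4.
R5 ← R5 + 313/4·R4.
R5 reduces to 0 = 0, so the extra equation is consistent.
Reading off the reduced rows gives x1 = 3, x2 = 3, x3 = -3, x4 = 0.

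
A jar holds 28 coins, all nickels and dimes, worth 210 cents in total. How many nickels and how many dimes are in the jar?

Let n = nickels, d = dimes.
  d + n = 28
  10d + 5n = 210
From equation 1: n = 28 − d.
Substitute into equation 2 and solve: d = 14.
Then n = 14.

nickels: 14, dimes: 14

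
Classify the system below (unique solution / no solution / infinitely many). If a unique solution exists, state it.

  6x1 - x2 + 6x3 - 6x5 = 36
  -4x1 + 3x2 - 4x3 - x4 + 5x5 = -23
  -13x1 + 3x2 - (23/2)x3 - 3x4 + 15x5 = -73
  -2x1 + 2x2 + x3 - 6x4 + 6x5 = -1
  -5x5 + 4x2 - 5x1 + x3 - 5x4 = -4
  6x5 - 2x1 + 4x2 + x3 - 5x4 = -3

Row-reduce:
R1 ← R1 / (6).
R2 ← R2 + 4·R1.
R3 ← R3 + 13·R1.
R4 ← R4 + 2·R1.
R5 ← R5 + 5·R1.
R6 ← R6 + 2·R1.
R2 ← R2 / (7/3).
R1 ← R1 + 1/6·R2.
R3 ← R3 − 5/6·R2.
R4 ← R4 − 5/3·R2.
R5 ← R5 − 19/6·R2.
R6 ← R6 − 11/3·R2.
R3 ← R3 / (3/2).
R1 ← R1 − 1·R3.
R4 ← R4 − 3·R3.
R5 ← R5 − 6·R3.
R6 ← R6 − 3·R3.
Swap R4 and R5.
R4 ← R4 / (97/14).
R1 ← R1 − 71/42·R4.
R2 ← R2 + 3/7·R4.
R3 ← R3 + 37/21·R4.
R6 ← R6 − 13/7·R4.
Swap R5 and R6.
R5 ← R5 / (383/97).
R1 ← R1 − 228/97·R5.
R2 ← R2 + 66/97·R5.
R3 ← R3 + 336/97·R5.
R4 ← R4 + 251/97·R5.
Row 6 reduces to 0 = 1, a contradiction. The system is inconsistent.

no solution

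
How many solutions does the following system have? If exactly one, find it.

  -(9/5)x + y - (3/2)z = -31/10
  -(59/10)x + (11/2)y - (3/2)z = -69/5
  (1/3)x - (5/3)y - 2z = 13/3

no solution

Row-reduce:
R1 ← R1 / (-9/5).
R2 ← R2 + 59/10·R1.
R3 ← R3 − 1/3·R1.
R2 ← R2 / (20/9).
R1 ← R1 + 5/9·R2.
R3 ← R3 + 40/27·R2.
Row 3 reduces to 0 = 4/3, a contradiction. The system is inconsistent.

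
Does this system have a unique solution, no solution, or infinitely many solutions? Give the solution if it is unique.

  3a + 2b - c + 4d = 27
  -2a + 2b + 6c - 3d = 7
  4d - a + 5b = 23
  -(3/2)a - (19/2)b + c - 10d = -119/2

no solution

Row-reduce:
R1 ← R1 / (3).
R2 ← R2 + 2·R1.
R3 ← R3 + 1·R1.
R4 ← R4 + 3/2·R1.
R2 ← R2 / (10/3).
R1 ← R1 − 2/3·R2.
R3 ← R3 − 17/3·R2.
R4 ← R4 + 17/2·R2.
R3 ← R3 / (-47/5).
R1 ← R1 + 7/5·R3.
R2 ← R2 − 8/5·R3.
R4 ← R4 − 141/10·R3.
Row 4 reduces to 0 = 2, a contradiction. The system is inconsistent.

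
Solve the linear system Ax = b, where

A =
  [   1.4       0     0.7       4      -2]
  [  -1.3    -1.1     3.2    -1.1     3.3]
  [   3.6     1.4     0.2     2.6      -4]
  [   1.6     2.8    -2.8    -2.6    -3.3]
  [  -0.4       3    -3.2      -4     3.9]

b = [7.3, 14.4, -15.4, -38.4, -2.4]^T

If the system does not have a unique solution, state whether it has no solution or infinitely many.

x_1 = 0, x_2 = -3, x_3 = -1, x_4 = 5, x_5 = 6

Row-reduce the augmented matrix:
R1 ← R1 / (7/5).
R2 ← R2 + 13/10·R1.
R3 ← R3 − 18/5·R1.
R4 ← R4 − 8/5·R1.
R5 ← R5 + 2/5·R1.
R2 ← R2 / (-11/10).
R3 ← R3 − 7/5·R2.
R4 ← R4 − 14/5·R2.
R5 ← R5 − 3·R2.
R3 ← R3 / (33/10).
R1 ← R1 − 1/2·R3.
R2 ← R2 + 7/2·R3.
R4 ← R4 − 31/5·R3.
R5 ← R5 − 15/2·R3.
R4 ← R4 / (97469/12705).
R1 ← R1 − 8938/2541·R4.
R2 ← R2 + 17785/2541·R4.
R3 ← R3 + 3356/2541·R4.
R5 ← R5 − 12009/847·R4.
R5 ← R5 / (2887083/487345).
R1 ← R1 + 51900/97469·R5.
R2 ← R2 + 162417/194938·R5.
R3 ← R3 − 38680/97469·R5.
R4 ← R4 + 74677/194938·R5.
Reading off the reduced rows gives x_1 = 0, x_2 = -3, x_3 = -1, x_4 = 5, x_5 = 6.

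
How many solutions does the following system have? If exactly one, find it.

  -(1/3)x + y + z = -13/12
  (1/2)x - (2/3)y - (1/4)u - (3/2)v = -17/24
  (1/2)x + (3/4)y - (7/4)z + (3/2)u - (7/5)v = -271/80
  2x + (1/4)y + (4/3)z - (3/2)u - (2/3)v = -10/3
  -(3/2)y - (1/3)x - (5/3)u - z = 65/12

x = -2, y = -1, z = -3/4, u = -3/2, v = 1/2

Row-reduce the augmented matrix:
R1 ← R1 / (-1/3).
R2 ← R2 − 1/2·R1.
R3 ← R3 − 1/2·R1.
R4 ← R4 − 2·R1.
R5 ← R5 + 1/3·R1.
R2 ← R2 / (5/6).
R1 ← R1 + 3·R2.
R3 ← R3 − 9/4·R2.
R4 ← R4 − 25/4·R2.
R5 ← R5 + 5/2·R2.
R3 ← R3 / (-43/10).
R1 ← R1 − 12/5·R3.
R2 ← R2 − 9/5·R3.
R4 ← R4 + 47/12·R3.
R5 ← R5 − 5/2·R3.
R4 ← R4 / (-1105/688).
R1 ← R1 − 27/86·R4.
R2 ← R2 − 105/172·R4.
R3 ← R3 + 87/172·R4.
R5 ← R5 + 1189/1032·R4.
R5 ← R5 / (-87712/9945).
R1 ← R1 + 2568/1105·R5.
R2 ← R2 − 2668/1105·R5.
R3 ← R3 + 3524/1105·R5.
R4 ← R4 + 16862/3315·R5.
Reading off the reduced rows gives x = -2, y = -1, z = -3/4, u = -3/2, v = 1/2.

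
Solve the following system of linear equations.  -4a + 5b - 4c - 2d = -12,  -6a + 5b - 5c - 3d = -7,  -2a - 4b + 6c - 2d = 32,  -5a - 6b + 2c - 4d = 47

a = -1, b = -4, c = 1, d = -4

Row-reduce the augmented matrix:
R1 ← R1 / (-4).
R2 ← R2 + 6·R1.
R3 ← R3 + 2·R1.
R4 ← R4 + 5·R1.
R2 ← R2 / (-5/2).
R1 ← R1 + 5/4·R2.
R3 ← R3 + 13/2·R2.
R4 ← R4 + 49/4·R2.
R3 ← R3 / (27/5).
R1 ← R1 − 1/2·R3.
R2 ← R2 + 2/5·R3.
R4 ← R4 − 21/10·R3.
R4 ← R4 / (-10/9).
R1 ← R1 − 16/27·R4.
R2 ← R2 + 2/27·R4.
R3 ← R3 + 5/27·R4.
Reading off the reduced rows gives a = -1, b = -4, c = 1, d = -4.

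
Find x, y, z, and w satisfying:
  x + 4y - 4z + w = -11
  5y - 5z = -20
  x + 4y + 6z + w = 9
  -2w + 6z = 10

x = 4, y = -2, z = 2, w = 1

Row-reduce the augmented matrix:
R3 ← R3 − 1·R1.
R2 ← R2 / (5).
R1 ← R1 − 4·R2.
R3 ← R3 / (10).
R2 ← R2 + 1·R3.
R4 ← R4 − 6·R3.
R4 ← R4 / (-2).
R1 ← R1 − 1·R4.
Reading off the reduced rows gives x = 4, y = -2, z = 2, w = 1.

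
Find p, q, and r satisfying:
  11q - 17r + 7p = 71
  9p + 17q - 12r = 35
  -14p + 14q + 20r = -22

p = -6, q = 1, r = -6

Row-reduce the augmented matrix:
R1 ← R1 / (7).
R2 ← R2 − 9·R1.
R3 ← R3 + 14·R1.
R2 ← R2 / (20/7).
R1 ← R1 − 11/7·R2.
R3 ← R3 − 36·R2.
R3 ← R3 / (-691/5).
R1 ← R1 + 157/20·R3.
R2 ← R2 − 69/20·R3.
Reading off the reduced rows gives p = -6, q = 1, r = -6.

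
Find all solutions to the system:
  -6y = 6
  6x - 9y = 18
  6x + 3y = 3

Row-reduce:
Swap R1 and R2.
R1 ← R1 / (6).
R3 ← R3 − 6·R1.
R2 ← R2 / (-6).
R1 ← R1 + 3/2·R2.
R3 ← R3 − 12·R2.
Row 3 reduces to 0 = -3, a contradiction. The system is inconsistent.

no solution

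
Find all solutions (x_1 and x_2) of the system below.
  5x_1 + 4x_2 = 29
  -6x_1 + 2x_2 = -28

x_1 = 5, x_2 = 1

Row-reduce the augmented matrix:
R1 ← R1 / (5).
R2 ← R2 + 6·R1.
R2 ← R2 / (34/5).
R1 ← R1 − 4/5·R2.
Reading off the reduced rows gives x_1 = 5, x_2 = 1.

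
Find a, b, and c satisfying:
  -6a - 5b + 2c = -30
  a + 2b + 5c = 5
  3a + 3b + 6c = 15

Row-reduce the augmented matrix:
R1 ← R1 / (-6).
R2 ← R2 − 1·R1.
R3 ← R3 − 3·R1.
R2 ← R2 / (7/6).
R1 ← R1 − 5/6·R2.
R3 ← R3 − 1/2·R2.
R3 ← R3 / (33/7).
R1 ← R1 + 29/7·R3.
R2 ← R2 − 32/7·R3.
Reading off the reduced rows gives a = 5, b = 0, c = 0.

a = 5, b = 0, c = 0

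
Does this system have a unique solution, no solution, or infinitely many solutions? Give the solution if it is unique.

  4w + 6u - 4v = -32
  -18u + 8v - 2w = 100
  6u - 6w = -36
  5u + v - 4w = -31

u = -6, v = -1, w = 0

Row-reduce the augmented matrix:
R1 ← R1 / (6).
R2 ← R2 + 18·R1.
R3 ← R3 − 6·R1.
R4 ← R4 − 5·R1.
R2 ← R2 / (-4).
R1 ← R1 + 2/3·R2.
R3 ← R3 − 4·R2.
R4 ← R4 − 13/3·R2.
Swap R3 and R4.
R3 ← R3 / (7/2).
R1 ← R1 + 1·R3.
R2 ← R2 + 5/2·R3.
R4 reduces to 0 = 0, so the extra equation is consistent.
Reading off the reduced rows gives u = -6, v = -1, w = 0.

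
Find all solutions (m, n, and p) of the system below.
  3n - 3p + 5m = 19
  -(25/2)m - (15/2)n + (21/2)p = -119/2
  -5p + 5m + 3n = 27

Row-reduce:
R1 ← R1 / (5).
R2 ← R2 + 25/2·R1.
R3 ← R3 − 5·R1.
R2 ← R2 / (3).
R1 ← R1 + 3/5·R2.
R3 ← R3 + 2·R2.
Rank is 2 with 3 unknowns, leaving n free.

infinitely many solutions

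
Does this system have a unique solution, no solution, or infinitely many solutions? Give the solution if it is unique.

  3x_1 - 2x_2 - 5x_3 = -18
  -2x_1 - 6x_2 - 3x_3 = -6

Row-reduce:
R1 ← R1 / (3).
R2 ← R2 + 2·R1.
R2 ← R2 / (-22/3).
R1 ← R1 + 2/3·R2.
Rank is 2 with 3 unknowns, leaving x_3 free.

infinitely many solutions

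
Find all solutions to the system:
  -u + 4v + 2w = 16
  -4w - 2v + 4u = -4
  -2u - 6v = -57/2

Row-reduce:
R1 ← R1 / (-1).
R2 ← R2 − 4·R1.
R3 ← R3 + 2·R1.
R2 ← R2 / (14).
R1 ← R1 + 4·R2.
R3 ← R3 + 14·R2.
Row 3 reduces to 0 = -1/2, a contradiction. The system is inconsistent.

no solution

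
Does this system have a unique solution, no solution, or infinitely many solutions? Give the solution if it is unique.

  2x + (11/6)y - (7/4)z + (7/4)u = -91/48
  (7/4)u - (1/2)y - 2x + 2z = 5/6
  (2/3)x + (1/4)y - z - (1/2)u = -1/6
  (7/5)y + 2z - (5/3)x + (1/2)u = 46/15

x = -3/2, y = 1, z = -1/4, u = -2/3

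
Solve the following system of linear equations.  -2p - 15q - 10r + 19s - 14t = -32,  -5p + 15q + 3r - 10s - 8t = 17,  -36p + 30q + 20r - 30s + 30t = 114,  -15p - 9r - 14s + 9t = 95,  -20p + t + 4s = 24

no solution

Row-reduce:
R1 ← R1 / (-2).
R2 ← R2 + 5·R1.
R3 ← R3 + 36·R1.
R4 ← R4 + 15·R1.
R5 ← R5 + 20·R1.
R2 ← R2 / (105/2).
R1 ← R1 − 15/2·R2.
R3 ← R3 − 300·R2.
R4 ← R4 − 225/2·R2.
R5 ← R5 − 150·R2.
R3 ← R3 / (40).
R1 ← R1 − 1·R3.
R2 ← R2 − 8/15·R3.
R4 ← R4 − 6·R3.
R5 ← R5 − 20·R3.
R4 ← R4 / (-937/35).
R1 ← R1 + 1/5·R4.
R2 ← R2 + 271/525·R4.
R3 ← R3 + 38/35·R4.
Row 5 reduces to 0 = -1, a contradiction. The system is inconsistent.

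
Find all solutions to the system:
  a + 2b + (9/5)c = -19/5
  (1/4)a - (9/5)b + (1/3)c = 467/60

Row-reduce:
R2 ← R2 − 1/4·R1.
R2 ← R2 / (-23/10).
R1 ← R1 − 2·R2.
Rank is 2 with 3 unknowns, leaving c free.

infinitely many solutions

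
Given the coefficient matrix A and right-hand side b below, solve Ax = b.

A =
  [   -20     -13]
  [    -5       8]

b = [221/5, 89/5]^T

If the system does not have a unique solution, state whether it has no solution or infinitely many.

x_1 = -13/5, x_2 = 3/5

Row-reduce the augmented matrix:
R1 ← R1 / (-20).
R2 ← R2 + 5·R1.
R2 ← R2 / (45/4).
R1 ← R1 − 13/20·R2.
Reading off the reduced rows gives x_1 = -13/5, x_2 = 3/5.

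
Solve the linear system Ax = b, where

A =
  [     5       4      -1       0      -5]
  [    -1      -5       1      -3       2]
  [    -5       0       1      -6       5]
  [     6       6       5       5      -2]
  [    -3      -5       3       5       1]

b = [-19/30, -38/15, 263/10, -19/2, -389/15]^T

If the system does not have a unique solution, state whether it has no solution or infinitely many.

Row-reduce the augmented matrix:
R1 ← R1 / (5).
R2 ← R2 + 1·R1.
R3 ← R3 + 5·R1.
R4 ← R4 − 6·R1.
R5 ← R5 + 3·R1.
R2 ← R2 / (-21/5).
R1 ← R1 − 4/5·R2.
R3 ← R3 − 4·R2.
R4 ← R4 − 6/5·R2.
R5 ← R5 + 13/5·R2.
R3 ← R3 / (16/21).
R1 ← R1 + 1/21·R3.
R2 ← R2 + 4/21·R3.
R4 ← R4 − 45/7·R3.
R5 ← R5 − 40/21·R3.
R4 ← R4 / (631/8).
R1 ← R1 + 9/8·R4.
R2 ← R2 + 3/2·R4.
R3 ← R3 + 93/8·R4.
R5 ← R5 − 29·R4.
R5 ← R5 / (-2285/631).
R1 ← R1 + 507/631·R5.
R2 ← R2 + 45/631·R5.
R3 ← R3 − 440/631·R5.
R4 ← R4 + 30/631·R5.
Reading off the reduced rows gives x_1 = -1/2, x_2 = 8/3, x_3 = -6/5, x_4 = -5/2, x_5 = 2.

x_1 = -1/2, x_2 = 8/3, x_3 = -6/5, x_4 = -5/2, x_5 = 2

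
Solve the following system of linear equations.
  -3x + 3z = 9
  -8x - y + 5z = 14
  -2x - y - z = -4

Row-reduce:
R1 ← R1 / (-3).
R2 ← R2 + 8·R1.
R3 ← R3 + 2·R1.
R2 ← R2 / (-1).
R3 ← R3 + 1·R2.
Rank is 2 with 3 unknowns, leaving z free.

infinitely many solutions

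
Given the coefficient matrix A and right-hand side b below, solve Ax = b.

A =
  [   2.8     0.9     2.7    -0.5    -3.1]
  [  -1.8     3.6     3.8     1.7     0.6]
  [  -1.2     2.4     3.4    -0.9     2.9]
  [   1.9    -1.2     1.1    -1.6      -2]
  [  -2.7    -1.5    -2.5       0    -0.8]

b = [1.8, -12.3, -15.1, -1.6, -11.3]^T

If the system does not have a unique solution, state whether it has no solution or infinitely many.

Row-reduce the augmented matrix:
R1 ← R1 / (14/5).
R2 ← R2 + 9/5·R1.
R3 ← R3 + 6/5·R1.
R4 ← R4 − 19/10·R1.
R5 ← R5 + 27/10·R1.
R2 ← R2 / (117/28).
R1 ← R1 − 9/28·R2.
R3 ← R3 − 39/14·R2.
R4 ← R4 + 507/280·R2.
R5 ← R5 + 177/280·R2.
R3 ← R3 / (13/15).
R1 ← R1 − 7/13·R3.
R2 ← R2 − 155/117·R3.
R4 ← R4 − 5/3·R3.
R5 ← R5 − 367/390·R3.
R4 ← R4 / (4221/1300).
R1 ← R1 − 827/845·R4.
R2 ← R2 − 17431/5070·R4.
R3 ← R3 + 61/26·R4.
R5 ← R5 − 8172/4225·R4.
R5 ← R5 / (-86643/24388).
R1 ← R1 + 34877/36582·R5.
R2 ← R2 − 160813/109746·R5.
R3 ← R3 + 2675/2814·R5.
R4 ← R4 + 2300/1407·R5.
Reading off the reduced rows gives x_1 = 6, x_2 = -1, x_3 = -2, x_4 = 5, x_5 = 2.

x_1 = 6, x_2 = -1, x_3 = -2, x_4 = 5, x_5 = 2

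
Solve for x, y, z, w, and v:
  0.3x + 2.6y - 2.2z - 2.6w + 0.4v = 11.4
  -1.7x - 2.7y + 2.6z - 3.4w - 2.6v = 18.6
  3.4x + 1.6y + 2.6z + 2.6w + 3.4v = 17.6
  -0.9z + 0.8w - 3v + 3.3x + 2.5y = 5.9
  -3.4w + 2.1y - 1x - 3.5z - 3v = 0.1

x = 4, y = 2, z = 5, w = -6, v = 1

Row-reduce the augmented matrix:
R1 ← R1 / (3/10).
R2 ← R2 + 17/10·R1.
R3 ← R3 − 17/5·R1.
R4 ← R4 − 33/10·R1.
R5 ← R5 + 1·R1.
R2 ← R2 / (361/30).
R1 ← R1 − 26/3·R2.
R3 ← R3 + 418/15·R2.
R4 ← R4 + 261/10·R2.
R5 ← R5 − 323/30·R2.
R3 ← R3 / (89/19).
R1 ← R1 + 82/361·R3.
R2 ← R2 + 296/361·R3.
R4 ← R4 − 6857/3610·R3.
R5 ← R5 + 381/190·R3.
R4 ← R4 / (-499321/84550).
R1 ← R1 − 33076/8455·R4.
R2 ← R2 + 27432/8455·R4.
R3 ← R3 + 943/445·R4.
R5 ← R5 + 407/4450·R4.
R5 ← R5 / (-5168494/2496605).
R1 ← R1 + 1691718/499321·R5.
R2 ← R2 − 1836006/499321·R5.
R3 ← R3 − 1113878/499321·R5.
R4 ← R4 − 621477/499321·R5.
Reading off the reduced rows gives x = 4, y = 2, z = 5, w = -6, v = 1.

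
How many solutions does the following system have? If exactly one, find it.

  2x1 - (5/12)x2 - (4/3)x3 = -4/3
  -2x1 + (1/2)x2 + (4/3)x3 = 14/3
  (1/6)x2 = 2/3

no solution

Row-reduce:
R1 ← R1 / (2).
R2 ← R2 + 2·R1.
R2 ← R2 / (1/12).
R1 ← R1 + 5/24·R2.
R3 ← R3 − 1/6·R2.
Row 3 reduces to 0 = -6, a contradiction. The system is inconsistent.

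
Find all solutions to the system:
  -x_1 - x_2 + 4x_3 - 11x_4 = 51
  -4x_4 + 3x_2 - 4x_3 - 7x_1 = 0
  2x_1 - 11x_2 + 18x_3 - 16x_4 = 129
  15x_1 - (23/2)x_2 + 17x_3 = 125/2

no solution

Row-reduce:
R1 ← R1 / (-1).
R2 ← R2 + 7·R1.
R3 ← R3 − 2·R1.
R4 ← R4 − 15·R1.
R2 ← R2 / (10).
R1 ← R1 − 1·R2.
R3 ← R3 + 13·R2.
R4 ← R4 + 53/2·R2.
R3 ← R3 / (-78/5).
R1 ← R1 + 4/5·R3.
R2 ← R2 + 16/5·R3.
R4 ← R4 + 39/5·R3.
Row 4 reduces to 0 = -2, a contradiction. The system is inconsistent.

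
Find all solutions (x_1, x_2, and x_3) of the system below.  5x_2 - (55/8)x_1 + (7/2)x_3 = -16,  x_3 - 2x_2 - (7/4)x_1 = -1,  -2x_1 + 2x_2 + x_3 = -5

Row-reduce:
R1 ← R1 / (-55/8).
R2 ← R2 + 7/4·R1.
R3 ← R3 + 2·R1.
R2 ← R2 / (-36/11).
R1 ← R1 + 8/11·R2.
R3 ← R3 − 6/11·R2.
Row 3 reduces to 0 = 1/6, a contradiction. The system is inconsistent.

no solution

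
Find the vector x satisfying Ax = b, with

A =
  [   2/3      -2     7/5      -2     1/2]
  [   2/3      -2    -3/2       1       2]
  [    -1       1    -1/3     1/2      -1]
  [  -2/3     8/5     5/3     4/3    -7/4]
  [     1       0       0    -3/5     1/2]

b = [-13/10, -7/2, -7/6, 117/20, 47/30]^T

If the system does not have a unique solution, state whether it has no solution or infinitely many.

Row-reduce the augmented matrix:
R1 ← R1 / (2/3).
R2 ← R2 − 2/3·R1.
R3 ← R3 + 1·R1.
R4 ← R4 + 2/3·R1.
R5 ← R5 − 1·R1.
Swap R2 and R3.
R2 ← R2 / (-2).
R1 ← R1 + 3·R2.
R4 ← R4 + 2/5·R2.
R5 ← R5 − 3·R2.
R3 ← R3 / (-29/10).
R1 ← R1 + 11/20·R3.
R2 ← R2 + 53/60·R3.
R4 ← R4 − 407/150·R3.
R5 ← R5 − 11/20·R3.
R4 ← R4 / (2297/870).
R1 ← R1 − 21/116·R4.
R2 ← R2 − 39/116·R4.
R3 ← R3 + 30/29·R4.
R5 ← R5 + 453/580·R4.
R5 ← R5 / (-25757/91880).
R1 ← R1 − 15189/18376·R5.
R2 ← R2 + 6575/18376·R5.
R3 ← R3 + 1005/2297·R5.
R4 ← R4 − 177/2297·R5.
Reading off the reduced rows gives x_1 = 1, x_2 = 8/3, x_3 = 3, x_4 = 1, x_5 = 7/3.

x_1 = 1, x_2 = 8/3, x_3 = 3, x_4 = 1, x_5 = 7/3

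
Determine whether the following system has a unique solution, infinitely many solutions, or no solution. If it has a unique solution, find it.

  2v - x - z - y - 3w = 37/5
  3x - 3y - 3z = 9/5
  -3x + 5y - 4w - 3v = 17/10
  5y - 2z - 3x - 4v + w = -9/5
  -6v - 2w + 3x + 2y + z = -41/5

x = -7/5, y = -1, z = -1, w = -1, v = 1/2

Row-reduce the augmented matrix:
R1 ← R1 / (-1).
R2 ← R2 − 3·R1.
R3 ← R3 + 3·R1.
R4 ← R4 + 3·R1.
R5 ← R5 − 3·R1.
R2 ← R2 / (-6).
R1 ← R1 − 1·R2.
R3 ← R3 − 8·R2.
R4 ← R4 − 8·R2.
R5 ← R5 + 1·R2.
R3 ← R3 / (-5).
R2 ← R2 − 1·R3.
R4 ← R4 + 7·R3.
R5 ← R5 + 1·R3.
R4 ← R4 / (39/5).
R1 ← R1 − 3/2·R4.
R2 ← R2 − 1/10·R4.
R3 ← R3 − 7/5·R4.
R5 ← R5 + 81/10·R4.
R5 ← R5 / (-37/26).
R1 ← R1 + 23/26·R5.
R2 ← R2 + 31/26·R5.
R3 ← R3 − 4/13·R5.
R4 ← R4 + 1/13·R5.
Reading off the reduced rows gives x = -7/5, y = -1, z = -1, w = -1, v = 1/2.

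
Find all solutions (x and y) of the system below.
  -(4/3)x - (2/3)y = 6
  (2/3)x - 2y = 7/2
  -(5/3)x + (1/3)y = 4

no solution

Row-reduce:
R1 ← R1 / (-4/3).
R2 ← R2 − 2/3·R1.
R3 ← R3 + 5/3·R1.
R2 ← R2 / (-7/3).
R1 ← R1 − 1/2·R2.
R3 ← R3 − 7/6·R2.
Row 3 reduces to 0 = -1/4, a contradiction. The system is inconsistent.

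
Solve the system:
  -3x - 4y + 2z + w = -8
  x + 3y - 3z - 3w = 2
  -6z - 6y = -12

Row-reduce:
R1 ← R1 / (-3).
R2 ← R2 − 1·R1.
R2 ← R2 / (5/3).
R1 ← R1 − 4/3·R2.
R3 ← R3 + 6·R2.
R3 ← R3 / (-72/5).
R1 ← R1 − 6/5·R3.
R2 ← R2 + 7/5·R3.
Rank is 3 with 4 unknowns, leaving w free.

infinitely many solutions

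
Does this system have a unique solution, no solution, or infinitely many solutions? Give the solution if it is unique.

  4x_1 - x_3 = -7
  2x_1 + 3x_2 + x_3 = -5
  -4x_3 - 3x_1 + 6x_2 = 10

x_1 = -2, x_2 = 0, x_3 = -1

Row-reduce the augmented matrix:
R1 ← R1 / (4).
R2 ← R2 − 2·R1.
R3 ← R3 + 3·R1.
R2 ← R2 / (3).
R3 ← R3 − 6·R2.
R3 ← R3 / (-31/4).
R1 ← R1 + 1/4·R3.
R2 ← R2 − 1/2·R3.
Reading off the reduced rows gives x_1 = -2, x_2 = 0, x_3 = -1.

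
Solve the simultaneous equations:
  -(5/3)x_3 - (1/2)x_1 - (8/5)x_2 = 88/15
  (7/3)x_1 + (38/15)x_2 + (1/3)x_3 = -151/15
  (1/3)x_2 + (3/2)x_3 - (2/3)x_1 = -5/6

Row-reduce:
R1 ← R1 / (-1/2).
R2 ← R2 − 7/3·R1.
R3 ← R3 + 2/3·R1.
R2 ← R2 / (-74/15).
R1 ← R1 − 16/5·R2.
R3 ← R3 − 37/15·R2.
Rank is 2 with 3 unknowns, leaving x_3 free.

infinitely many solutions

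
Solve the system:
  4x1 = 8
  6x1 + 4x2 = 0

x1 = 2, x2 = -3

Row-reduce the augmented matrix:
R1 ← R1 / (4).
R2 ← R2 − 6·R1.
R2 ← R2 / (4).
Reading off the reduced rows gives x1 = 2, x2 = -3.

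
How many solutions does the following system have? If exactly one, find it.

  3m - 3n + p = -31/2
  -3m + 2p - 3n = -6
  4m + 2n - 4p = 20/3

m = -2, n = 7/3, p = -5/2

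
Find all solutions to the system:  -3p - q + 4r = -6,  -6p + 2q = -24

Row-reduce:
R1 ← R1 / (-3).
R2 ← R2 + 6·R1.
R2 ← R2 / (4).
R1 ← R1 − 1/3·R2.
Rank is 2 with 3 unknowns, leaving r free.

infinitely many solutions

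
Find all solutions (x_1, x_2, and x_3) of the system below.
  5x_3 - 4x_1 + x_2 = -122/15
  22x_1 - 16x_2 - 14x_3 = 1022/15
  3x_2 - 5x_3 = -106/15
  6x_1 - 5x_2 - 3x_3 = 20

Row-reduce the augmented matrix:
R1 ← R1 / (-4).
R2 ← R2 − 22·R1.
R4 ← R4 − 6·R1.
R2 ← R2 / (-21/2).
R1 ← R1 + 1/4·R2.
R3 ← R3 − 3·R2.
R4 ← R4 + 7/2·R2.
R3 ← R3 / (-8/7).
R1 ← R1 + 11/7·R3.
R2 ← R2 + 9/7·R3.
R4 reduces to 0 = 0, so the extra equation is consistent.
Reading off the reduced rows gives x_1 = 2, x_2 = -9/5, x_3 = 1/3.

x_1 = 2, x_2 = -9/5, x_3 = 1/3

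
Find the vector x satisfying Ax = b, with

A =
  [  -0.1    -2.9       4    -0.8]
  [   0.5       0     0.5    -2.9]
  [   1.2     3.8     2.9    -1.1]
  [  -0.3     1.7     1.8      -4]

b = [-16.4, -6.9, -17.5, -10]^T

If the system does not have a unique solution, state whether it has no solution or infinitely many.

x_1 = -4, x_2 = 0, x_3 = -4, x_4 = 1

Row-reduce the augmented matrix:
R1 ← R1 / (-1/10).
R2 ← R2 − 1/2·R1.
R3 ← R3 − 6/5·R1.
R4 ← R4 + 3/10·R1.
R2 ← R2 / (-29/2).
R1 ← R1 − 29·R2.
R3 ← R3 + 31·R2.
R4 ← R4 − 52/5·R2.
R3 ← R3 / (2051/290).
R1 ← R1 − 1·R3.
R2 ← R2 + 41/29·R3.
R4 ← R4 − 653/145·R3.
R4 ← R4 / (-468087/51275).
R1 ← R1 + 65354/10255·R4.
R2 ← R2 − 13186/10255·R4.
R3 ← R3 − 1175/2051·R4.
Reading off the reduced rows gives x_1 = -4, x_2 = 0, x_3 = -4, x_4 = 1.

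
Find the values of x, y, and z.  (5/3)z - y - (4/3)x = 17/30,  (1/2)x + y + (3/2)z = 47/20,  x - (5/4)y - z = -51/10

x = -8/5, y = 12/5, z = 1/2

Row-reduce the augmented matrix:
R1 ← R1 / (-4/3).
R2 ← R2 − 1/2·R1.
R3 ← R3 − 1·R1.
R2 ← R2 / (5/8).
R1 ← R1 − 3/4·R2.
R3 ← R3 + 2·R2.
R3 ← R3 / (141/20).
R1 ← R1 + 19/5·R3.
R2 ← R2 − 17/5·R3.
Reading off the reduced rows gives x = -8/5, y = 12/5, z = 1/2.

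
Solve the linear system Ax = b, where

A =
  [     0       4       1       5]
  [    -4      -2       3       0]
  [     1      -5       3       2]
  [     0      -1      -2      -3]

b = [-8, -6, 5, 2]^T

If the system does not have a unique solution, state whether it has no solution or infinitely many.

Row-reduce the augmented matrix:
Swap R1 and R2.
R1 ← R1 / (-4).
R3 ← R3 − 1·R1.
R2 ← R2 / (4).
R1 ← R1 − 1/2·R2.
R3 ← R3 + 11/2·R2.
R4 ← R4 + 1·R2.
R3 ← R3 / (41/8).
R1 ← R1 + 7/8·R3.
R2 ← R2 − 1/4·R3.
R4 ← R4 + 7/4·R3.
R4 ← R4 / (105/82).
R1 ← R1 − 73/82·R4.
R2 ← R2 − 67/82·R4.
R3 ← R3 − 71/41·R4.
Reading off the reduced rows gives x_1 = 3, x_2 = 0, x_3 = 2, x_4 = -2.

x_1 = 3, x_2 = 0, x_3 = 2, x_4 = -2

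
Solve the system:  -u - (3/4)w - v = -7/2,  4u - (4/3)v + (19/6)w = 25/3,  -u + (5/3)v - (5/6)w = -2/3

Row-reduce:
R1 ← R1 / (-1).
R2 ← R2 − 4·R1.
R3 ← R3 + 1·R1.
R2 ← R2 / (-16/3).
R1 ← R1 − 1·R2.
R3 ← R3 − 8/3·R2.
Rank is 2 with 3 unknowns, leaving w free.

infinitely many solutions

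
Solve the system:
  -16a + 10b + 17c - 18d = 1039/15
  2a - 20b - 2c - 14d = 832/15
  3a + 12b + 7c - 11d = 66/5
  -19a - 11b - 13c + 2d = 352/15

Row-reduce the augmented matrix:
R1 ← R1 / (-16).
R2 ← R2 − 2·R1.
R3 ← R3 − 3·R1.
R4 ← R4 + 19·R1.
R2 ← R2 / (-75/4).
R1 ← R1 + 5/8·R2.
R3 ← R3 − 111/8·R2.
R4 ← R4 + 183/8·R2.
R3 ← R3 / (257/25).
R1 ← R1 + 16/15·R3.
R2 ← R2 + 1/150·R3.
R4 ← R4 + 1667/50·R3.
R4 ← R4 / (-10902/257).
R1 ← R1 + 827/771·R4.
R2 ← R2 − 655/771·R4.
R3 ← R3 + 660/257·R4.
Reading off the reduced rows gives a = -7/5, b = -4/3, c = 1, d = -12/5.

a = -7/5, b = -4/3, c = 1, d = -12/5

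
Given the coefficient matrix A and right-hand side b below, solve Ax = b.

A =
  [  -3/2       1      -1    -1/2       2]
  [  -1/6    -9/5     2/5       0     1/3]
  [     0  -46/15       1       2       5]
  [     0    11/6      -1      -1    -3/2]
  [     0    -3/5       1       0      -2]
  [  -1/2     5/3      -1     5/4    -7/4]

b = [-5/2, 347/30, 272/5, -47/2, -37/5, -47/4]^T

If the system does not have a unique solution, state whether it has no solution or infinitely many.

x_1 = 3, x_2 = -6, x_3 = -1, x_4 = 6, x_5 = 5

Row-reduce the augmented matrix:
R1 ← R1 / (-3/2).
R2 ← R2 + 1/6·R1.
R6 ← R6 + 1/2·R1.
R2 ← R2 / (-86/45).
R1 ← R1 + 2/3·R2.
R3 ← R3 + 46/15·R2.
R4 ← R4 − 11/6·R2.
R5 ← R5 + 3/5·R2.
R6 ← R6 − 4/3·R2.
R3 ← R3 / (116/645).
R1 ← R1 − 21/43·R3.
R2 ← R2 + 23/86·R3.
R4 ← R4 + 263/516·R3.
R5 ← R5 − 361/430·R3.
R6 ← R6 + 40/129·R3.
R4 ← R4 / (143/32).
R1 ← R1 + 39/8·R4.
R2 ← R2 − 45/16·R4.
R3 ← R3 − 85/8·R4.
R5 ← R5 + 143/16·R4.
R6 ← R6 − 19/4·R4.
Swap R5 and R6.
R5 ← R5 / (-9021/1276).
R1 ← R1 + 344/319·R5.
R2 ← R2 + 195/319·R5.
R3 ← R3 + 755/319·R5.
R4 ← R4 − 876/319·R5.
R6 reduces to 0 = 0, so the extra equation is consistent.
Reading off the reduced rows gives x_1 = 3, x_2 = -6, x_3 = -1, x_4 = 6, x_5 = 5.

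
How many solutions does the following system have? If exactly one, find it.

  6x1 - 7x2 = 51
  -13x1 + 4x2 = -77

Row-reduce the augmented matrix:
R1 ← R1 / (6).
R2 ← R2 + 13·R1.
R2 ← R2 / (-67/6).
R1 ← R1 + 7/6·R2.
Reading off the reduced rows gives x1 = 5, x2 = -3.

x1 = 5, x2 = -3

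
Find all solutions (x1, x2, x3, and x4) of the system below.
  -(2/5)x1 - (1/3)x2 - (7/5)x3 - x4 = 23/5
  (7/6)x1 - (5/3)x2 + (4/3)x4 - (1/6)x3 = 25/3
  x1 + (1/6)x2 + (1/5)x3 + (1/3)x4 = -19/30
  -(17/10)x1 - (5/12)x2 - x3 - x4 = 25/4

no solution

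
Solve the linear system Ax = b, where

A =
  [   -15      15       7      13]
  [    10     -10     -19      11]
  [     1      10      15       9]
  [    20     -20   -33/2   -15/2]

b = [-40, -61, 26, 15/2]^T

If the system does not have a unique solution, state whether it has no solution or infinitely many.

Row-reduce:
R1 ← R1 / (-15).
R2 ← R2 − 10·R1.
R3 ← R3 − 1·R1.
R4 ← R4 − 20·R1.
Swap R2 and R3.
R2 ← R2 / (11).
R1 ← R1 + 1·R2.
R3 ← R3 / (-43/3).
R1 ← R1 − 31/33·R3.
R2 ← R2 − 232/165·R3.
R4 ← R4 + 43/6·R3.
Row 4 reduces to 0 = -2, a contradiction. The system is inconsistent.

no solution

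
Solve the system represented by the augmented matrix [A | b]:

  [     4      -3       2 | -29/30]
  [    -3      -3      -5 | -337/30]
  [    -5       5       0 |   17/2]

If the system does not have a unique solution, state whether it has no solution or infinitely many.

x_1 = -6/5, x_2 = 1/2, x_3 = 8/3

Row-reduce the augmented matrix:
R1 ← R1 / (4).
R2 ← R2 + 3·R1.
R3 ← R3 + 5·R1.
R2 ← R2 / (-21/4).
R1 ← R1 + 3/4·R2.
R3 ← R3 − 5/4·R2.
R3 ← R3 / (5/3).
R1 ← R1 − 1·R3.
R2 ← R2 − 2/3·R3.
Reading off the reduced rows gives x_1 = -6/5, x_2 = 1/2, x_3 = 8/3.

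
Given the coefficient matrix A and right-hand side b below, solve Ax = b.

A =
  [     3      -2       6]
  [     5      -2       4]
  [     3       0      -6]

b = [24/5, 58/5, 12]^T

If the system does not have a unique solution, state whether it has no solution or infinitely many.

Row-reduce the augmented matrix:
R1 ← R1 / (3).
R2 ← R2 − 5·R1.
R3 ← R3 − 3·R1.
R2 ← R2 / (4/3).
R1 ← R1 + 2/3·R2.
R3 ← R3 − 2·R2.
R3 ← R3 / (-3).
R1 ← R1 + 1·R3.
R2 ← R2 + 9/2·R3.
Reading off the reduced rows gives x_1 = 14/5, x_2 = 0, x_3 = -3/5.

x_1 = 14/5, x_2 = 0, x_3 = -3/5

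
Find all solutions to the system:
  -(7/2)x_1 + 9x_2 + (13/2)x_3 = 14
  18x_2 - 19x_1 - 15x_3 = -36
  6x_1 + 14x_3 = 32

infinitely many solutions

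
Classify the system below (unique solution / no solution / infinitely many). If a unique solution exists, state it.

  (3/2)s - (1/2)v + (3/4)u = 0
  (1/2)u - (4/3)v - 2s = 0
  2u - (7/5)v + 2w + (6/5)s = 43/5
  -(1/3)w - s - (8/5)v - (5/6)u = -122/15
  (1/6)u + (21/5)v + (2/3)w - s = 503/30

Row-reduce:
R1 ← R1 / (3/4).
R2 ← R2 − 1/2·R1.
R3 ← R3 − 2·R1.
R4 ← R4 + 5/6·R1.
R5 ← R5 − 1/6·R1.
R2 ← R2 / (-1).
R1 ← R1 + 2/3·R2.
R3 ← R3 + 1/15·R2.
R4 ← R4 + 97/45·R2.
R5 ← R5 − 194/45·R2.
R3 ← R3 / (2).
R4 ← R4 + 1/3·R3.
R5 ← R5 − 2/3·R3.
R4 ← R4 / (67/10).
R1 ← R1 − 4·R4.
R2 ← R2 − 3·R4.
R3 ← R3 + 13/10·R4.
R5 ← R5 + 67/5·R4.
Row 5 reduces to 0 = 1/2, a contradiction. The system is inconsistent.

no solution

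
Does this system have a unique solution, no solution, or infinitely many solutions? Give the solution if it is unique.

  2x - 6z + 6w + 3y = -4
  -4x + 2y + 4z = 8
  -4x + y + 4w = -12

Row-reduce:
R1 ← R1 / (2).
R2 ← R2 + 4·R1.
R3 ← R3 + 4·R1.
R2 ← R2 / (8).
R1 ← R1 − 3/2·R2.
R3 ← R3 − 7·R2.
R3 ← R3 / (-5).
R1 ← R1 + 3/2·R3.
R2 ← R2 + 1·R3.
Rank is 3 with 4 unknowns, leaving w free.

infinitely many solutions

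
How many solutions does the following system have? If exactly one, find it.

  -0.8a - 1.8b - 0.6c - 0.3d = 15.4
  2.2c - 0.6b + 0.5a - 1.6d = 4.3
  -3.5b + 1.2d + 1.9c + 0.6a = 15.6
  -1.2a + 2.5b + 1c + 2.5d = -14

a = -5, b = -6, c = 0, d = -2

Row-reduce the augmented matrix:
R1 ← R1 / (-4/5).
R2 ← R2 − 1/2·R1.
R3 ← R3 − 3/5·R1.
R4 ← R4 + 6/5·R1.
R2 ← R2 / (-69/40).
R1 ← R1 − 9/4·R2.
R3 ← R3 + 97/20·R2.
R4 ← R4 − 26/5·R2.
R3 ← R3 / (-254/69).
R1 ← R1 − 72/23·R3.
R2 ← R2 + 73/69·R3.
R4 ← R4 − 5107/690·R3.
R4 ← R4 / (489043/50800).
R1 ← R1 − 1998/635·R4.
R2 ← R2 + 3497/5080·R4.
R3 ← R3 + 8281/5080·R4.
Reading off the reduced rows gives a = -5, b = -6, c = 0, d = -2.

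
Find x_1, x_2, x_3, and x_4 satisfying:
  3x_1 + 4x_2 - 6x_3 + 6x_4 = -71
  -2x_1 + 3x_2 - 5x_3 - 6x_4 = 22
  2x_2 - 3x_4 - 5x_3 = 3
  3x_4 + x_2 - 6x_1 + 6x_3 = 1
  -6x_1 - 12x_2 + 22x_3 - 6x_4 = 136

x_1 = -3, x_2 = -5, x_3 = 1, x_4 = -6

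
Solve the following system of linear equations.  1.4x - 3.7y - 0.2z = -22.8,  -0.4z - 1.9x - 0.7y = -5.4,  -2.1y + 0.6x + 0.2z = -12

x = 0, y = 6, z = 3

Row-reduce the augmented matrix:
R1 ← R1 / (7/5).
R2 ← R2 + 19/10·R1.
R3 ← R3 − 3/5·R1.
R2 ← R2 / (-801/140).
R1 ← R1 + 37/14·R2.
R3 ← R3 + 18/35·R2.
R3 ← R3 / (154/445).
R1 ← R1 − 134/801·R3.
R2 ← R2 − 94/801·R3.
Reading off the reduced rows gives x = 0, y = 6, z = 3.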